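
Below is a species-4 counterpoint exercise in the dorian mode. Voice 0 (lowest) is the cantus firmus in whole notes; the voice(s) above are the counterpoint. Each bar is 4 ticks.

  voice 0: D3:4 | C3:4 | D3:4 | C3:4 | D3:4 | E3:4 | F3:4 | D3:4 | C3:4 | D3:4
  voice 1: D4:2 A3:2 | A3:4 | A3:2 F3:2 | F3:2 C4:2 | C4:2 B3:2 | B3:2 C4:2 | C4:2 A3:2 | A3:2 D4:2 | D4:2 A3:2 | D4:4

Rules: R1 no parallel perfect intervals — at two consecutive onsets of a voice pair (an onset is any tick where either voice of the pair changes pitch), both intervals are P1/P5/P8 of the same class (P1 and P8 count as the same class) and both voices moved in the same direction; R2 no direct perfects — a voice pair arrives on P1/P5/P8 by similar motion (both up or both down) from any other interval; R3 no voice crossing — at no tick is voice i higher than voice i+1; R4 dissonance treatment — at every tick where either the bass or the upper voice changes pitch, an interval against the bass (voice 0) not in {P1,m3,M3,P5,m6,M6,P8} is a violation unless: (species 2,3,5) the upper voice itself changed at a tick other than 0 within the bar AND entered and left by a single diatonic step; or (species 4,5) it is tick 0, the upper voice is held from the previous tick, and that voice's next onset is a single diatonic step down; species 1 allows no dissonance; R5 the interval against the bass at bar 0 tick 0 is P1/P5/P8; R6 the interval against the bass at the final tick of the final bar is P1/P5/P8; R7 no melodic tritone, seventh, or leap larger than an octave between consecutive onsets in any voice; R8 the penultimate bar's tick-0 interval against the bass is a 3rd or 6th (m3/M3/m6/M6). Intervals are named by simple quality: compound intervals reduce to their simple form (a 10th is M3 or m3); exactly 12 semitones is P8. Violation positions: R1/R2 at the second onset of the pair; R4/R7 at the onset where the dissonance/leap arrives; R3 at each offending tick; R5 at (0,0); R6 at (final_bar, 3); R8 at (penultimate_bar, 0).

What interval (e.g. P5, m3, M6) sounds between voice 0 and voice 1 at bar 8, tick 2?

voice 0=C3 voice 1=A3 -> M6

M6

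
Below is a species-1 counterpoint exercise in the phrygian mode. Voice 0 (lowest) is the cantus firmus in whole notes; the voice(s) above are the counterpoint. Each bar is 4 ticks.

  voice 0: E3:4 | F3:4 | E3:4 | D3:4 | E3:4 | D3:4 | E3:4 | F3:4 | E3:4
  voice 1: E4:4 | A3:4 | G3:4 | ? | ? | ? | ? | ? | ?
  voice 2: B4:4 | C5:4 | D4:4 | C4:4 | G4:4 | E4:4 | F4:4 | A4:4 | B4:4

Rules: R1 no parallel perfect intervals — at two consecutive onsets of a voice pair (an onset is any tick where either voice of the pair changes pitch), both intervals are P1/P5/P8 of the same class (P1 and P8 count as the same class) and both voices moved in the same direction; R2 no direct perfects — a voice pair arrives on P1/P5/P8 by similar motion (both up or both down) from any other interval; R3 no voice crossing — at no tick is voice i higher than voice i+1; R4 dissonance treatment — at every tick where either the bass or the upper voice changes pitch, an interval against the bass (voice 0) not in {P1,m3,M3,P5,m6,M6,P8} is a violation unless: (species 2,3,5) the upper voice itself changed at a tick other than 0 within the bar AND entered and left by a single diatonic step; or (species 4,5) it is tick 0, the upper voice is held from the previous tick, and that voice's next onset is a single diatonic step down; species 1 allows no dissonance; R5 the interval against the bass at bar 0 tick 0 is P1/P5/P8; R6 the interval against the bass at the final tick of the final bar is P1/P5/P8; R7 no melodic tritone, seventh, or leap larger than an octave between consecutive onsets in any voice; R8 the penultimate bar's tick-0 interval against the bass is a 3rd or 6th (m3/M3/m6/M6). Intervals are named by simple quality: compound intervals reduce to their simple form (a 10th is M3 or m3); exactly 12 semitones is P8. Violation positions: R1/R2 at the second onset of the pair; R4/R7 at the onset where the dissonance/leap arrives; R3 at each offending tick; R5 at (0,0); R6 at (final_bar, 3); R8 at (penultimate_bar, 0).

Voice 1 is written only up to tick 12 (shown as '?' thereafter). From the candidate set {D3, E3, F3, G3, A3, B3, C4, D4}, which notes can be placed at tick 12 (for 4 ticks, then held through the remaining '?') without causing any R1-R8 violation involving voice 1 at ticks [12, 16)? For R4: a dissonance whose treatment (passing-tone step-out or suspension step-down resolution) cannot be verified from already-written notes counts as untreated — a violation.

{A3, B3}

D3: violates R2
E3: violates R4
F3: violates R1
G3: violates R4
A3: legal
B3: legal
C4: violates R4
D4: violates R3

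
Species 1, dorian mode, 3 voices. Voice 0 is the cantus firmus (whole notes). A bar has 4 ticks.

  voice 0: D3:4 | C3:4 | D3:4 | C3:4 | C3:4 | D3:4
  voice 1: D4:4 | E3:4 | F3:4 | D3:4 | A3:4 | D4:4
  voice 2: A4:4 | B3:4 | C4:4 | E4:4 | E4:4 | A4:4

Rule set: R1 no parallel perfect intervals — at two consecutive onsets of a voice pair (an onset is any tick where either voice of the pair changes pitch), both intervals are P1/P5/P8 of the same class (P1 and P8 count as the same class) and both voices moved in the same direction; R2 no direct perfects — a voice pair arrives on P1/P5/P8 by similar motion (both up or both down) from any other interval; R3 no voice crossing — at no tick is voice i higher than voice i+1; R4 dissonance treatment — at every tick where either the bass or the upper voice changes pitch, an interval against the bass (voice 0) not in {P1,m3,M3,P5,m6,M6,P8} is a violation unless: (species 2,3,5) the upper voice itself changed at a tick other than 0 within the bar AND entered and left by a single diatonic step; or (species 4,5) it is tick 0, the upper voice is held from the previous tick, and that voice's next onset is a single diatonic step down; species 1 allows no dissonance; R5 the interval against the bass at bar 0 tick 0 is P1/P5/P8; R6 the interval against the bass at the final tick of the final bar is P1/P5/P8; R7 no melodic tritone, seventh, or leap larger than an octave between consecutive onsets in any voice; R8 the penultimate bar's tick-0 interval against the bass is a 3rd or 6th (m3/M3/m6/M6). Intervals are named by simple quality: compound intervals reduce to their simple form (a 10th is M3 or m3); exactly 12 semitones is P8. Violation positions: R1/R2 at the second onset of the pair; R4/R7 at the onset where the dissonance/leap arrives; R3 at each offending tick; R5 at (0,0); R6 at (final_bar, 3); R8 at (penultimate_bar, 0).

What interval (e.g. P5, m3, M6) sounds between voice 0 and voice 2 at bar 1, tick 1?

M7

voice 0=C3 voice 2=B3 -> M7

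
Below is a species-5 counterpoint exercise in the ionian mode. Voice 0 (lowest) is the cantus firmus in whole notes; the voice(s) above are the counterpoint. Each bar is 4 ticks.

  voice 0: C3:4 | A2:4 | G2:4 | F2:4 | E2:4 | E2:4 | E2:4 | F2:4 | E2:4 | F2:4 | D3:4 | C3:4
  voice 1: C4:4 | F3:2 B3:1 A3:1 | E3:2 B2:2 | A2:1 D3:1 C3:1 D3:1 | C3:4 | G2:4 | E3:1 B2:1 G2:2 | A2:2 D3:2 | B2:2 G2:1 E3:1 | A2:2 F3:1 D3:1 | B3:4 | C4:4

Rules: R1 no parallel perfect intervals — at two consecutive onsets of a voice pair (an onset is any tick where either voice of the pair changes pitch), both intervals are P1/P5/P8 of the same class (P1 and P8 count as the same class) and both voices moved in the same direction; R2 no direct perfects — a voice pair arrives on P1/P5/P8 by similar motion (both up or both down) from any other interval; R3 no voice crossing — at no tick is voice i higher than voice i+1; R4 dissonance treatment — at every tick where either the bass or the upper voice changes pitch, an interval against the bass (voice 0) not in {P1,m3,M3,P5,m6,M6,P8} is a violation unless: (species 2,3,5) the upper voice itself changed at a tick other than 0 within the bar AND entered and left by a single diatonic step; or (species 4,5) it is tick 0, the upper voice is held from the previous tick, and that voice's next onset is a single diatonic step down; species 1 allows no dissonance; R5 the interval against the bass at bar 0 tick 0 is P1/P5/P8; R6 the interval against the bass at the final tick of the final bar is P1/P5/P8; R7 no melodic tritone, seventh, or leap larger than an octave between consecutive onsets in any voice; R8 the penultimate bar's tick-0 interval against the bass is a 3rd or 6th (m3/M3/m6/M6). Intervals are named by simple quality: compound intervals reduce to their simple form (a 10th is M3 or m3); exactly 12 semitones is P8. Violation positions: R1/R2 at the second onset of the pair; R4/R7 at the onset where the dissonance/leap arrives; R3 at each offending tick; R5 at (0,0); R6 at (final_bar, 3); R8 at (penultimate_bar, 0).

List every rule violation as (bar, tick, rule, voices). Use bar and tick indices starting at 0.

(1, 2, R4, (0, 1))
(1, 2, R7, (1,))
(8, 0, R2, (0, 1))

bar 0: v0=C3 v1=C4 downbeat P8
bar 1: v0=A2 v1=F3 downbeat m6
bar 2: v0=G2 v1=E3 downbeat M6
bar 3: v0=F2 v1=A2 downbeat M3
bar 4: v0=E2 v1=C3 downbeat m6
bar 5: v0=E2 v1=G2 downbeat m3
bar 6: v0=E2 v1=E3 downbeat P8
bar 7: v0=F2 v1=A2 downbeat M3
bar 8: v0=E2 v1=B2 downbeat P5
bar 9: v0=F2 v1=A2 downbeat M3
bar 10: v0=D3 v1=B3 downbeat M6
bar 11: v0=C3 v1=C4 downbeat P8
  -> R4 @ bar 1 tick 2 v(0, 1): A2/B3 M2 untreated
  -> R7 @ bar 1 tick 2 v(1,): F3->B3 leap 6st
  -> R2 @ bar 8 tick 0 v(0, 1): F2/D3 M6 -> E2/B2 P5 similar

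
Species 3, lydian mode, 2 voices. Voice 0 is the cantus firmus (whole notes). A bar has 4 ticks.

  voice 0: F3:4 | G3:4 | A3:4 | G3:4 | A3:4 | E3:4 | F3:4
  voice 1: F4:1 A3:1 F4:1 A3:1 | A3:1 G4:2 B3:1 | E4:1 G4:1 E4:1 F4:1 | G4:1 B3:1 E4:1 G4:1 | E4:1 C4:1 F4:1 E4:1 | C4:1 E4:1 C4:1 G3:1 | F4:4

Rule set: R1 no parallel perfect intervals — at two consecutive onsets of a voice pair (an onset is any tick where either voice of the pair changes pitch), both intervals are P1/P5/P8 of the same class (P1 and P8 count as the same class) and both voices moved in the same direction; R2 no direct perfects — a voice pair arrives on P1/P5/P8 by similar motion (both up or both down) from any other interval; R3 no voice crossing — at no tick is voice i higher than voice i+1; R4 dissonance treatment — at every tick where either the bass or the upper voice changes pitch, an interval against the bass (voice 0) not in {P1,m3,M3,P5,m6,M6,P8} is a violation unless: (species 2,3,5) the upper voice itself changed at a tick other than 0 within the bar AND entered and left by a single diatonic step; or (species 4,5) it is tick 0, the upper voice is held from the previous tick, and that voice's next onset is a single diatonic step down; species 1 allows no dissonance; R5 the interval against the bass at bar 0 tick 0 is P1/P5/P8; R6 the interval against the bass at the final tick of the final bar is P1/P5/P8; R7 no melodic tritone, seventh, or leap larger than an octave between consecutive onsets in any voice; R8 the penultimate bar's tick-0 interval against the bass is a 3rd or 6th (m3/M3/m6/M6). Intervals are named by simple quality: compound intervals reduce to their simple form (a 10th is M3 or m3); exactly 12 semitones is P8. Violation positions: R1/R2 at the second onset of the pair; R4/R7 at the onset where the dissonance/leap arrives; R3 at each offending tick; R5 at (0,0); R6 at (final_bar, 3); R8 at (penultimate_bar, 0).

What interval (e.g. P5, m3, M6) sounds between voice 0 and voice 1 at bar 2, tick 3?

voice 0=A3 voice 1=F4 -> m6

m6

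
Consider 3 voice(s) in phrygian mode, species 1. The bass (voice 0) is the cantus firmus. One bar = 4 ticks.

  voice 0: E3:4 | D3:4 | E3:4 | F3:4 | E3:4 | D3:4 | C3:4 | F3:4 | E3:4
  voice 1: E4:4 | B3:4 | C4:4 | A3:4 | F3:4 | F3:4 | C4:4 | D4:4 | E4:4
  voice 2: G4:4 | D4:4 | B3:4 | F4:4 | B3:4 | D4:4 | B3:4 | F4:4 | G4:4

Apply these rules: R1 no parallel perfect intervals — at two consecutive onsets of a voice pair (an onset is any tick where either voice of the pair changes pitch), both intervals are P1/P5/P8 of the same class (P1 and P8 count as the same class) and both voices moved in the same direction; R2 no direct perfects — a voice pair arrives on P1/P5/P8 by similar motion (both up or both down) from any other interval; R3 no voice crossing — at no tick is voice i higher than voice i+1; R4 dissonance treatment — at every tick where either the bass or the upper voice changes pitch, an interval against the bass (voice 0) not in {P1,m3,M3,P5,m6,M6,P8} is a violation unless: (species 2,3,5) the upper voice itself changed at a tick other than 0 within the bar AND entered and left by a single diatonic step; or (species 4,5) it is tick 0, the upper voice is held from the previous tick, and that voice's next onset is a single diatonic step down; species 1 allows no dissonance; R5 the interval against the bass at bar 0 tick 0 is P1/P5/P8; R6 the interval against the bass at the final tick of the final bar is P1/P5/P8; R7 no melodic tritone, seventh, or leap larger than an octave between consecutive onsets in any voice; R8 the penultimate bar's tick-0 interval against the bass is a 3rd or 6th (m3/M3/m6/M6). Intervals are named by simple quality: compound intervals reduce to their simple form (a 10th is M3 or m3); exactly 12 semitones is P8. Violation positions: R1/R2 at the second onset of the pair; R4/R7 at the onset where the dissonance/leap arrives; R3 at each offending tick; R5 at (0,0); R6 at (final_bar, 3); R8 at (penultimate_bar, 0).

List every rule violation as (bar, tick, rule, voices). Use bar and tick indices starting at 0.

bar 0: v0=E3 v1=E4 v2=G4 downbeat m3
bar 1: v0=D3 v1=B3 v2=D4 downbeat P8
bar 2: v0=E3 v1=C4 v2=B3 downbeat P5
bar 3: v0=F3 v1=A3 v2=F4 downbeat P8
bar 4: v0=E3 v1=F3 v2=B3 downbeat P5
bar 5: v0=D3 v1=F3 v2=D4 downbeat P8
bar 6: v0=C3 v1=C4 v2=B3 downbeat M7
bar 7: v0=F3 v1=D4 v2=F4 downbeat P8
bar 8: v0=E3 v1=E4 v2=G4 downbeat m3
  -> R5 @ bar 0 tick 0 v(0, 2): opens on m3
  -> R2 @ bar 1 tick 0 v(0, 2): E3/G4 m3 -> D3/D4 P8 similar
  -> R3 @ bar 2 tick 0 v(1, 2): C4 above B3
  -> R3 @ bar 2 tick 1 v(1, 2): C4 above B3
  -> R3 @ bar 2 tick 2 v(1, 2): C4 above B3
  -> R3 @ bar 2 tick 3 v(1, 2): C4 above B3
  -> R2 @ bar 3 tick 0 v(0, 2): E3/B3 P5 -> F3/F4 P8 similar
  -> R7 @ bar 3 tick 0 v(2,): B3->F4 leap 6st
  -> R2 @ bar 4 tick 0 v(0, 2): F3/F4 P8 -> E3/B3 P5 similar
  -> R4 @ bar 4 tick 0 v(0, 1): E3/F3 m2 untreated
  -> R7 @ bar 4 tick 0 v(2,): F4->B3 leap 6st
  -> R3 @ bar 6 tick 0 v(1, 2): C4 above B3
  -> R4 @ bar 6 tick 0 v(0, 2): C3/B3 M7 untreated
  -> R3 @ bar 6 tick 1 v(1, 2): C4 above B3
  -> R3 @ bar 6 tick 2 v(1, 2): C4 above B3
  -> R3 @ bar 6 tick 3 v(1, 2): C4 above B3
  -> R2 @ bar 7 tick 0 v(0, 2): C3/B3 M7 -> F3/F4 P8 similar
  -> R7 @ bar 7 tick 0 v(2,): B3->F4 leap 6st
  -> R8 @ bar 7 tick 0 v(0, 2): penult P8 not 3rd/6th
  -> R6 @ bar 8 tick 3 v(0, 2): closes on m3

(0, 0, R5, (0, 2))
(1, 0, R2, (0, 2))
(2, 0, R3, (1, 2))
(2, 1, R3, (1, 2))
(2, 2, R3, (1, 2))
(2, 3, R3, (1, 2))
(3, 0, R2, (0, 2))
(3, 0, R7, (2,))
(4, 0, R2, (0, 2))
(4, 0, R4, (0, 1))
(4, 0, R7, (2,))
(6, 0, R3, (1, 2))
(6, 0, R4, (0, 2))
(6, 1, R3, (1, 2))
(6, 2, R3, (1, 2))
(6, 3, R3, (1, 2))
(7, 0, R2, (0, 2))
(7, 0, R7, (2,))
(7, 0, R8, (0, 2))
(8, 3, R6, (0, 2))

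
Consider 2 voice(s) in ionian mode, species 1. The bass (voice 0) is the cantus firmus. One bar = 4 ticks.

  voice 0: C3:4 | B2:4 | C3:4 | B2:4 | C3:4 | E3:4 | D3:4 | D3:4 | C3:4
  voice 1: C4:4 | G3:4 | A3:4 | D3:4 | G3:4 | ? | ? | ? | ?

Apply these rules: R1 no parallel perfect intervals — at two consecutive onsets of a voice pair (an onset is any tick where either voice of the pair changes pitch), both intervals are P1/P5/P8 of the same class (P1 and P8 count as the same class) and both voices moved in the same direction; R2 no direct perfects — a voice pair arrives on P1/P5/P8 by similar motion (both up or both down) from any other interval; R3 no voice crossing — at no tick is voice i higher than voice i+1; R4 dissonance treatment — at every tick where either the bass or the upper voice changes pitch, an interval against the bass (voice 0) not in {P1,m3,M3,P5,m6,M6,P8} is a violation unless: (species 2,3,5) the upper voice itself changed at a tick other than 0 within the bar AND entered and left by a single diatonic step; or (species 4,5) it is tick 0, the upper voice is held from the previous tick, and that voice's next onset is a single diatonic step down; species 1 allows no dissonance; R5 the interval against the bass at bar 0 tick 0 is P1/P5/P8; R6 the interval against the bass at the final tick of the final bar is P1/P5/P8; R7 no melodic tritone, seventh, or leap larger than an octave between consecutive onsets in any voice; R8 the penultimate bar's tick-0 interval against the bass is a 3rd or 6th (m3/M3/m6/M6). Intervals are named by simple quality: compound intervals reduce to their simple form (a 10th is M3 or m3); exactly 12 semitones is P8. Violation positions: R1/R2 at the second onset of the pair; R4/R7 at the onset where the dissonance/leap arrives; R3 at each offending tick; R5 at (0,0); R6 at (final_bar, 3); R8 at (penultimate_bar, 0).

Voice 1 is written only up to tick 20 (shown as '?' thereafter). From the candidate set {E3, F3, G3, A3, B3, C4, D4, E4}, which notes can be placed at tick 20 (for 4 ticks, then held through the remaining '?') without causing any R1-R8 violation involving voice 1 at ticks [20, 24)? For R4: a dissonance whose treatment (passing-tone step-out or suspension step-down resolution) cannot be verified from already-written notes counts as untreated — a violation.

{C4, E3, G3}

E3: legal
F3: violates R4
G3: legal
A3: violates R4
B3: violates R1
C4: legal
D4: violates R4
E4: violates R2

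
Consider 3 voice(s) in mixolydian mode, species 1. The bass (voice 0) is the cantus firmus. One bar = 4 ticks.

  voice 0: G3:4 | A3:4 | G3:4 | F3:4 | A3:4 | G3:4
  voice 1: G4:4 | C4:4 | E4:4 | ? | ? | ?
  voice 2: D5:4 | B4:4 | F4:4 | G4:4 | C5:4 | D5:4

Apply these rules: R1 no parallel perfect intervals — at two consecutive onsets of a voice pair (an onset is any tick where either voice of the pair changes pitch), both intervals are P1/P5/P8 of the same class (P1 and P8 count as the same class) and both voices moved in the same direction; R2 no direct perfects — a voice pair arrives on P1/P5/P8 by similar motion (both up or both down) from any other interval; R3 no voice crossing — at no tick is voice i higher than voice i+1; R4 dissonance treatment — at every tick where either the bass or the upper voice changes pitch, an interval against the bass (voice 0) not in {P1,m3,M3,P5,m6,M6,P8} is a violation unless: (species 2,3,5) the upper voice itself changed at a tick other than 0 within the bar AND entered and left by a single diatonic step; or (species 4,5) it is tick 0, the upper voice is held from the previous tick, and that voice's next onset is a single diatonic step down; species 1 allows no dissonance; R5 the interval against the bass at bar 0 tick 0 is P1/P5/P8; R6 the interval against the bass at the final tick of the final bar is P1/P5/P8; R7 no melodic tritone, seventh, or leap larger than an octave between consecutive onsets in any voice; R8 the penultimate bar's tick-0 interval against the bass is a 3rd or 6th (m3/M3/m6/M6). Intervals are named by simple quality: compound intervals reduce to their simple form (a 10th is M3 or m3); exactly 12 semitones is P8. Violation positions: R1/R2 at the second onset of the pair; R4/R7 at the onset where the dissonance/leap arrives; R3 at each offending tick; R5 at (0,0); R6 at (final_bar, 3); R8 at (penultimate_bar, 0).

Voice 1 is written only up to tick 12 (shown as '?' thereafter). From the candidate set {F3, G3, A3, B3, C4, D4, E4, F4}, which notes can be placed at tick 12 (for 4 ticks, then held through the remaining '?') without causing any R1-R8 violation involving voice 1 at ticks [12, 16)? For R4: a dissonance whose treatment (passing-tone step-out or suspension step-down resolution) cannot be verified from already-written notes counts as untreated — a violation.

{A3, D4, F4}

F3: violates R2,R7
G3: violates R4
A3: legal
B3: violates R4
C4: violates R2
D4: legal
E4: violates R4
F4: legal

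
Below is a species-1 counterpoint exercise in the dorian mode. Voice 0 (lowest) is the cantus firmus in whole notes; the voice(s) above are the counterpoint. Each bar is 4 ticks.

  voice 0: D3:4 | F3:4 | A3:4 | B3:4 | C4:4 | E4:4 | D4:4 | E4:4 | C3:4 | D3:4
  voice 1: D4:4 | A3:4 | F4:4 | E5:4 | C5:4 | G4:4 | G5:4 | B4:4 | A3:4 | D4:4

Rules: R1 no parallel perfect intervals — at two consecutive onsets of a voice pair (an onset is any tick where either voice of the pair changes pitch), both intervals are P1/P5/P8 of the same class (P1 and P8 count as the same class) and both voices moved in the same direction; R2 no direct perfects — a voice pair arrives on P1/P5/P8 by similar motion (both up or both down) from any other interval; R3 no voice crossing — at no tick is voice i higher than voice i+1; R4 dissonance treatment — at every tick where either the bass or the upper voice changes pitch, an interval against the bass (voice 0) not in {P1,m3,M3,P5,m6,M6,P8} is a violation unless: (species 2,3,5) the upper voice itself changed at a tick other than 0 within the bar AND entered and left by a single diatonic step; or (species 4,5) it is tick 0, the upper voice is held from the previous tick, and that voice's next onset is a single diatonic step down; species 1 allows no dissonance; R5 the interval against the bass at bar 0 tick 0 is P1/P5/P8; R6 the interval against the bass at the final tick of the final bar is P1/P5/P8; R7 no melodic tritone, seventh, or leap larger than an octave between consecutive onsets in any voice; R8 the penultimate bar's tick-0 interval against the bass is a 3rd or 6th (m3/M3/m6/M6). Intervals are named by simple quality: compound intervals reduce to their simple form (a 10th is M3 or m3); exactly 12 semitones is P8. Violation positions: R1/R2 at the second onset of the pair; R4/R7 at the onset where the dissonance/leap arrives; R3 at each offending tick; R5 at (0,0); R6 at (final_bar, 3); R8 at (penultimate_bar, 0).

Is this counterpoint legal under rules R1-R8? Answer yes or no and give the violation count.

bar 0: v0=D3 v1=D4 (P8)
bar 1: v0=F3 v1=A3 (M3)
bar 2: v0=A3 v1=F4 (m6)
bar 3: v0=B3 v1=E5 (P4)
bar 4: v0=C4 v1=C5 (P8)
bar 5: v0=E4 v1=G4 (m3)
bar 6: v0=D4 v1=G5 (P4)
bar 7: v0=E4 v1=B4 (P5)
bar 8: v0=C3 v1=A3 (M6)
bar 9: v0=D3 v1=D4 (P8)
  R4 @ bar3.0: B3/E5 P4 untreated
  R7 @ bar3.0: F4->E5 leap 11st
  R4 @ bar6.0: D4/G5 P4 untreated
  R7 @ bar8.0: E4->C3 leap 16st
  R7 @ bar8.0: B4->A3 leap 14st
  R2 @ bar9.0: C3/A3 M6 -> D3/D4 P8 similar

No (6 violations)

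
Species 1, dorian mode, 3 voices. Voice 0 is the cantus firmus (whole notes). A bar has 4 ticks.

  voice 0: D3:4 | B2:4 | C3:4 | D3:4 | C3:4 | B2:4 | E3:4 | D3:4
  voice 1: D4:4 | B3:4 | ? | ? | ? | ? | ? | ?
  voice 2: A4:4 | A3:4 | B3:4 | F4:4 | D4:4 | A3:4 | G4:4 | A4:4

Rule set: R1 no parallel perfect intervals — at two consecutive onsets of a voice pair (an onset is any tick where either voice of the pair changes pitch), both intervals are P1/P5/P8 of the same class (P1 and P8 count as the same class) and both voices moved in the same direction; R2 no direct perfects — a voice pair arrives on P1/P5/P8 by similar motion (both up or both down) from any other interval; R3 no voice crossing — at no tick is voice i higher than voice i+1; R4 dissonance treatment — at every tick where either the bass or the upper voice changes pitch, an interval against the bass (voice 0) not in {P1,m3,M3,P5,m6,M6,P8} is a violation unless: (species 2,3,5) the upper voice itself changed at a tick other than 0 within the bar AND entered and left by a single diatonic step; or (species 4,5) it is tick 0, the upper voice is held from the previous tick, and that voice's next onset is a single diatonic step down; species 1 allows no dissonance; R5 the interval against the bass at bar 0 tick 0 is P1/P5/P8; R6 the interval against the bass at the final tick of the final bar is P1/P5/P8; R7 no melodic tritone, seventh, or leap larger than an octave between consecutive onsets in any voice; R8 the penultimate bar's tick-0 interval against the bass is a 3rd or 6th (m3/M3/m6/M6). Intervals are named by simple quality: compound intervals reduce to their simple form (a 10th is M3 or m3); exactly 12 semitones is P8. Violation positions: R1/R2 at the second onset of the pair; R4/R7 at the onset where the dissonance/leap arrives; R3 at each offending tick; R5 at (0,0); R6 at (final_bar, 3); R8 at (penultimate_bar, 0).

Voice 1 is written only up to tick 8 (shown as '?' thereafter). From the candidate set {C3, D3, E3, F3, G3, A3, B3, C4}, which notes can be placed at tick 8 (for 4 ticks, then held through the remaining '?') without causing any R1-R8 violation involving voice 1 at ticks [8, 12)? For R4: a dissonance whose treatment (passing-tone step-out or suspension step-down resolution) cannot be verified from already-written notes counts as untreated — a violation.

C3: violates R7
D3: violates R4
E3: legal
F3: violates R4,R7
G3: legal
A3: legal
B3: violates R4
C4: violates R1,R3

{A3, E3, G3}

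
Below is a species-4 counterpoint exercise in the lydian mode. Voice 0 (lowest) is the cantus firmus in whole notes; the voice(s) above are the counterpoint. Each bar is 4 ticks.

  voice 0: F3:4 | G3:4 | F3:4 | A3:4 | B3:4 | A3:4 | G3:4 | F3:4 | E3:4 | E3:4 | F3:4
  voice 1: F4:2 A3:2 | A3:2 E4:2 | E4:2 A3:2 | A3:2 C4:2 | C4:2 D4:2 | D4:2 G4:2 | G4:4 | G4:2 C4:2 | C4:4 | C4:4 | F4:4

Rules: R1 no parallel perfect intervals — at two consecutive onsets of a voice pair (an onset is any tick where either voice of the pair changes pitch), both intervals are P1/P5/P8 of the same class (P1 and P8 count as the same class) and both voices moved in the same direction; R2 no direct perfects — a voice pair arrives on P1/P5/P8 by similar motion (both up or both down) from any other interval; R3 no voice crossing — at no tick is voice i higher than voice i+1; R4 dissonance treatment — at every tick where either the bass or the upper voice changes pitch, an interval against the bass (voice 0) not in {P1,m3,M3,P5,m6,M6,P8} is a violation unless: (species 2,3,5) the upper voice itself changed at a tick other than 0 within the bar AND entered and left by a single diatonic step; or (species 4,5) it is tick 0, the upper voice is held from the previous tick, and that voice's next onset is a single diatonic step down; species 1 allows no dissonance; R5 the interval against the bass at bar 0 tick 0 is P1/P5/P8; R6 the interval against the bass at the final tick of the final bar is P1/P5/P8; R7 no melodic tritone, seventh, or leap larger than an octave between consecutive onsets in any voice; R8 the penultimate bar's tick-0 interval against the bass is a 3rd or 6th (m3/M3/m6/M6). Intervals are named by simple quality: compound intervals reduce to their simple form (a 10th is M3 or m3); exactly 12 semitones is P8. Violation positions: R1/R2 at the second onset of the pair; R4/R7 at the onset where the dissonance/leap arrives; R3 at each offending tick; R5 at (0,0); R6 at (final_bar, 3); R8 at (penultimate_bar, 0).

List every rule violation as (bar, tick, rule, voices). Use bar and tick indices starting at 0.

bar 0: v0=F3 v1=F4 downbeat P8
bar 1: v0=G3 v1=A3 downbeat M2
bar 2: v0=F3 v1=E4 downbeat M7
bar 3: v0=A3 v1=A3 downbeat P1
bar 4: v0=B3 v1=C4 downbeat m2
bar 5: v0=A3 v1=D4 downbeat P4
bar 6: v0=G3 v1=G4 downbeat P8
bar 7: v0=F3 v1=G4 downbeat M2
bar 8: v0=E3 v1=C4 downbeat m6
bar 9: v0=E3 v1=C4 downbeat m6
bar 10: v0=F3 v1=F4 downbeat P8
  -> R4 @ bar 1 tick 0 v(0, 1): G3/A3 M2 untreated
  -> R4 @ bar 2 tick 0 v(0, 1): F3/E4 M7 untreated
  -> R4 @ bar 4 tick 0 v(0, 1): B3/C4 m2 untreated
  -> R4 @ bar 5 tick 0 v(0, 1): A3/D4 P4 untreated
  -> R4 @ bar 5 tick 2 v(0, 1): A3/G4 m7 untreated
  -> R4 @ bar 7 tick 0 v(0, 1): F3/G4 M2 untreated
  -> R2 @ bar 10 tick 0 v(0, 1): E3/C4 m6 -> F3/F4 P8 similar

(1, 0, R4, (0, 1))
(2, 0, R4, (0, 1))
(4, 0, R4, (0, 1))
(5, 0, R4, (0, 1))
(5, 2, R4, (0, 1))
(7, 0, R4, (0, 1))
(10, 0, R2, (0, 1))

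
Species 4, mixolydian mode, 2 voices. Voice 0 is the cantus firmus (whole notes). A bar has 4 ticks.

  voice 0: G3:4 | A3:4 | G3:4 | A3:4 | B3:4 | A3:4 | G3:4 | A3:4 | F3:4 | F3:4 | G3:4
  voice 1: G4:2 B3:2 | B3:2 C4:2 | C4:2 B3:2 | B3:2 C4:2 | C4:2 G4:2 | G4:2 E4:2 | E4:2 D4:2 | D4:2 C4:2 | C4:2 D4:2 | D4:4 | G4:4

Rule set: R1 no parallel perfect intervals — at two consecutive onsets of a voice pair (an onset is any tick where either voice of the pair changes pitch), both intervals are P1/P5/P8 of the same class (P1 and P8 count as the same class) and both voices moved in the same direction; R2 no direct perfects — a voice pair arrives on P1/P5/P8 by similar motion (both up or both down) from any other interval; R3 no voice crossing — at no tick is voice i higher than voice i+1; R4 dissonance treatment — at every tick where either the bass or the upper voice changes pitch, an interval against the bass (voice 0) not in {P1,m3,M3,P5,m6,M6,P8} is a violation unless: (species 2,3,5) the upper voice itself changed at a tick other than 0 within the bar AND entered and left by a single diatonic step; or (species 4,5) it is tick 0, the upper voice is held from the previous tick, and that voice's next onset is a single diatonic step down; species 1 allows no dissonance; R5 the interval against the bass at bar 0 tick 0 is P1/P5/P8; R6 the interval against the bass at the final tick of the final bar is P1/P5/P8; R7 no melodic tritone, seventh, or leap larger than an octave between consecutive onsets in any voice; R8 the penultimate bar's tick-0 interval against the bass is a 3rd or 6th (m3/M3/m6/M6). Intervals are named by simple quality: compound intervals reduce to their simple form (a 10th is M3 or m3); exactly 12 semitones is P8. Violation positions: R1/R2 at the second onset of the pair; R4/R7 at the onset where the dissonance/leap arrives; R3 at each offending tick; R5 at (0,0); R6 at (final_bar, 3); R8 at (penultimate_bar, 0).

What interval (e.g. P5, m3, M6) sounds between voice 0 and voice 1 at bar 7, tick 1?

voice 0=A3 voice 1=D4 -> P4

P4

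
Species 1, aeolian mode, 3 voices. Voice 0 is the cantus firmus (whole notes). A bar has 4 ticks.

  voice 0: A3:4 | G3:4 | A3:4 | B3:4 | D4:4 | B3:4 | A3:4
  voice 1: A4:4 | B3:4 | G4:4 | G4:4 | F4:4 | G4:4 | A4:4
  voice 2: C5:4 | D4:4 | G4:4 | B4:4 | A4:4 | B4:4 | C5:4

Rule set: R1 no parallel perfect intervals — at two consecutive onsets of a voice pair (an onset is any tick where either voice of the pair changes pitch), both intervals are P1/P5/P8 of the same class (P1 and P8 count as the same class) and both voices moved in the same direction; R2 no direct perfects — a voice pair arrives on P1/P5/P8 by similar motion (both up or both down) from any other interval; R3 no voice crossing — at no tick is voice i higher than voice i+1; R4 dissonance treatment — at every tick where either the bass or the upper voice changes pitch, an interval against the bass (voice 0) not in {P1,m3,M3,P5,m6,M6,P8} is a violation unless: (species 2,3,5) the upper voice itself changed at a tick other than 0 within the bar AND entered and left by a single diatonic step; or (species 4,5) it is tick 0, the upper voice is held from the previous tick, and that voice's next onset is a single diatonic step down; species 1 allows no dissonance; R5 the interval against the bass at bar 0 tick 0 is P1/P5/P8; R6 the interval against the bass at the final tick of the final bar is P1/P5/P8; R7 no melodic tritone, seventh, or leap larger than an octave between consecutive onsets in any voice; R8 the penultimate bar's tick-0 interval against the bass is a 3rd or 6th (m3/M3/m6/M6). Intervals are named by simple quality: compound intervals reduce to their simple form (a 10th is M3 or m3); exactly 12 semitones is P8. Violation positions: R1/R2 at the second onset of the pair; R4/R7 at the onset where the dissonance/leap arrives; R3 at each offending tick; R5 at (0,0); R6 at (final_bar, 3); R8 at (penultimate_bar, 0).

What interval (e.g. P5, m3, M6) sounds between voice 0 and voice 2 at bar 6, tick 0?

m3

voice 0=A3 voice 2=C5 -> m3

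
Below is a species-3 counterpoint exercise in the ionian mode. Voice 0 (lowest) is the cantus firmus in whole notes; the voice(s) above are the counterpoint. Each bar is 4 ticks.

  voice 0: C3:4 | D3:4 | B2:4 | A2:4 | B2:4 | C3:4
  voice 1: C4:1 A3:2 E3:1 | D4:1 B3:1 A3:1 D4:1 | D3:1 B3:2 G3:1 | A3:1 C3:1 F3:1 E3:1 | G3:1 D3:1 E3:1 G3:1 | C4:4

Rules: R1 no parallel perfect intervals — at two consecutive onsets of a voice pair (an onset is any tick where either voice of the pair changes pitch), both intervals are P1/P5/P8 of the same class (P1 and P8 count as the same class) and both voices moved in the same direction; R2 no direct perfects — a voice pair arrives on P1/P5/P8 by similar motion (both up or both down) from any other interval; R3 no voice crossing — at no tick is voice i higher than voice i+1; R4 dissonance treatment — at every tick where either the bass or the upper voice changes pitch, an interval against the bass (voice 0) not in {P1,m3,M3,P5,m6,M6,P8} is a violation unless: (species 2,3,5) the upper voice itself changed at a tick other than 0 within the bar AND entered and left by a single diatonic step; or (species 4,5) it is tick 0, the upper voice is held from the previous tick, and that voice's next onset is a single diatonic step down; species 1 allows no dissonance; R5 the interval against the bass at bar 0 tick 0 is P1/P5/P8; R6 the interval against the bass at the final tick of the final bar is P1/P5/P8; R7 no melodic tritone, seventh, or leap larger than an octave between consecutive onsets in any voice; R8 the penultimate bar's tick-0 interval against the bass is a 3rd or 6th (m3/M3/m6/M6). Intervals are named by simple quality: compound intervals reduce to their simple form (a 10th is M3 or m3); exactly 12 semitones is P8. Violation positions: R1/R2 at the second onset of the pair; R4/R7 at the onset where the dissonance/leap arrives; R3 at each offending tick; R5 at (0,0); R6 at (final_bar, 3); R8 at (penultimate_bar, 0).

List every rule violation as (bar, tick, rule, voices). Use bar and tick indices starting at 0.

(1, 0, R2, (0, 1))
(1, 0, R7, (1,))
(4, 2, R4, (0, 1))
(5, 0, R2, (0, 1))

bar 0: v0=C3 v1=C4 downbeat P8
bar 1: v0=D3 v1=D4 downbeat P8
bar 2: v0=B2 v1=D3 downbeat m3
bar 3: v0=A2 v1=A3 downbeat P8
bar 4: v0=B2 v1=G3 downbeat m6
bar 5: v0=C3 v1=C4 downbeat P8
  -> R2 @ bar 1 tick 0 v(0, 1): C3/E3 M3 -> D3/D4 P8 similar
  -> R7 @ bar 1 tick 0 v(1,): E3->D4 leap 10st
  -> R4 @ bar 4 tick 2 v(0, 1): B2/E3 P4 untreated
  -> R2 @ bar 5 tick 0 v(0, 1): B2/G3 m6 -> C3/C4 P8 similar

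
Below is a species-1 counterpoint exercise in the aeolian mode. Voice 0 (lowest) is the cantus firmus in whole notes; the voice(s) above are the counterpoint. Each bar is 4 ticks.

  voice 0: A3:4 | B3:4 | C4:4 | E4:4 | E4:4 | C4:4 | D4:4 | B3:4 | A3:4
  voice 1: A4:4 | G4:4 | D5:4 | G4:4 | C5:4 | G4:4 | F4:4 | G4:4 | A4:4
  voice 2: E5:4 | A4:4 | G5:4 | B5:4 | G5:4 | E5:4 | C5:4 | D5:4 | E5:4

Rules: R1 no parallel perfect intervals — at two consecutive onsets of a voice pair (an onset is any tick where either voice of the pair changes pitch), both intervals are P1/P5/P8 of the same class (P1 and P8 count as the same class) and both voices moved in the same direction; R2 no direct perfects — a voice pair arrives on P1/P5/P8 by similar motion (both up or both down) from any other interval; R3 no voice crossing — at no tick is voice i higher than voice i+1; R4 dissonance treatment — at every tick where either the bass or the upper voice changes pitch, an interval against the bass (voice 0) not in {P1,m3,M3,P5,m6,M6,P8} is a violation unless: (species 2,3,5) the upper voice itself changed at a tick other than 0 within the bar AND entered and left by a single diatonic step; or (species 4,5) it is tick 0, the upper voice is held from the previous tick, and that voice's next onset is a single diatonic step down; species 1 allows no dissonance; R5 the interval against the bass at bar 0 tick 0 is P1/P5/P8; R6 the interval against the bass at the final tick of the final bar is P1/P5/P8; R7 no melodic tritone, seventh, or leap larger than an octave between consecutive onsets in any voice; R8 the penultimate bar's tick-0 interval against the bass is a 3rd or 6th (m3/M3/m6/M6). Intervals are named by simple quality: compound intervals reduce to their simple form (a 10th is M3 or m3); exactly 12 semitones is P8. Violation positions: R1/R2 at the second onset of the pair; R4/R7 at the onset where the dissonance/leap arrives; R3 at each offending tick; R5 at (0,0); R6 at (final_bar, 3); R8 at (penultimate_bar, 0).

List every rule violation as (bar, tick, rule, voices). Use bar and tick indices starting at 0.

(1, 0, R4, (0, 2))
(2, 0, R2, (0, 2))
(2, 0, R4, (0, 1))
(2, 0, R7, (2,))
(3, 0, R1, (0, 2))
(5, 0, R2, (0, 1))
(6, 0, R2, (1, 2))
(6, 0, R4, (0, 2))
(7, 0, R1, (1, 2))
(8, 0, R1, (1, 2))

bar 0: v0=A3 v1=A4 v2=E5 downbeat P5
bar 1: v0=B3 v1=G4 v2=A4 downbeat m7
bar 2: v0=C4 v1=D5 v2=G5 downbeat P5
bar 3: v0=E4 v1=G4 v2=B5 downbeat P5
bar 4: v0=E4 v1=C5 v2=G5 downbeat m3
bar 5: v0=C4 v1=G4 v2=E5 downbeat M3
bar 6: v0=D4 v1=F4 v2=C5 downbeat m7
bar 7: v0=B3 v1=G4 v2=D5 downbeat m3
bar 8: v0=A3 v1=A4 v2=E5 downbeat P5
  -> R4 @ bar 1 tick 0 v(0, 2): B3/A4 m7 untreated
  -> R2 @ bar 2 tick 0 v(0, 2): B3/A4 m7 -> C4/G5 P5 similar
  -> R4 @ bar 2 tick 0 v(0, 1): C4/D5 M2 untreated
  -> R7 @ bar 2 tick 0 v(2,): A4->G5 leap 10st
  -> R1 @ bar 3 tick 0 v(0, 2): C4/G5 P5 -> E4/B5 P5 similar
  -> R2 @ bar 5 tick 0 v(0, 1): E4/C5 m6 -> C4/G4 P5 similar
  -> R2 @ bar 6 tick 0 v(1, 2): G4/E5 M6 -> F4/C5 P5 similar
  -> R4 @ bar 6 tick 0 v(0, 2): D4/C5 m7 untreated
  -> R1 @ bar 7 tick 0 v(1, 2): F4/C5 P5 -> G4/D5 P5 similar
  -> R1 @ bar 8 tick 0 v(1, 2): G4/D5 P5 -> A4/E5 P5 similar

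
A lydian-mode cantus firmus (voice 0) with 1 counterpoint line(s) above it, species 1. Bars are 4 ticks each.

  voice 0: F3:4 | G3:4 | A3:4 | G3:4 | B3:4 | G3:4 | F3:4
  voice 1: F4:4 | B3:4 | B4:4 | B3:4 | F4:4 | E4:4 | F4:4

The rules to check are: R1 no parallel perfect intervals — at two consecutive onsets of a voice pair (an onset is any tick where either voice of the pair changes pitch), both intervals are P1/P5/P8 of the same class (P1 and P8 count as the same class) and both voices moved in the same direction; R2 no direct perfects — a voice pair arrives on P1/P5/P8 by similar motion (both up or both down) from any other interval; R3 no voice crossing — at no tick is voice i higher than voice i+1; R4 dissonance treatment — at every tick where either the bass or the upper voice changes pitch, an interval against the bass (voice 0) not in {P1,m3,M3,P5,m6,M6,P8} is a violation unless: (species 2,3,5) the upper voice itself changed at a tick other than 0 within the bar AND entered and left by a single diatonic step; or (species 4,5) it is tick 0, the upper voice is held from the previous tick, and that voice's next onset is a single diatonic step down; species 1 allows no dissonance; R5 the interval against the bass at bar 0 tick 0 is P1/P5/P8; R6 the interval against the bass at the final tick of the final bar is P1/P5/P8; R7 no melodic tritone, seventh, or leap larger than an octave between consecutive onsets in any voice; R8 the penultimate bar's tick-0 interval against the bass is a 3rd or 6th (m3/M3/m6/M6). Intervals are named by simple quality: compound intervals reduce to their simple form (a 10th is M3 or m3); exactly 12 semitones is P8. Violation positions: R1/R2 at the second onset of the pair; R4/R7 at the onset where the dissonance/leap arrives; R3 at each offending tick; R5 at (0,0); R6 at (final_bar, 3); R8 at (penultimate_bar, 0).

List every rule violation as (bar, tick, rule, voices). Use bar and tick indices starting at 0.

(1, 0, R7, (1,))
(2, 0, R4, (0, 1))
(4, 0, R4, (0, 1))
(4, 0, R7, (1,))

bar 0: v0=F3 v1=F4 downbeat P8
bar 1: v0=G3 v1=B3 downbeat M3
bar 2: v0=A3 v1=B4 downbeat M2
bar 3: v0=G3 v1=B3 downbeat M3
bar 4: v0=B3 v1=F4 downbeat TT
bar 5: v0=G3 v1=E4 downbeat M6
bar 6: v0=F3 v1=F4 downbeat P8
  -> R7 @ bar 1 tick 0 v(1,): F4->B3 leap 6st
  -> R4 @ bar 2 tick 0 v(0, 1): A3/B4 M2 untreated
  -> R4 @ bar 4 tick 0 v(0, 1): B3/F4 TT untreated
  -> R7 @ bar 4 tick 0 v(1,): B3->F4 leap 6st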